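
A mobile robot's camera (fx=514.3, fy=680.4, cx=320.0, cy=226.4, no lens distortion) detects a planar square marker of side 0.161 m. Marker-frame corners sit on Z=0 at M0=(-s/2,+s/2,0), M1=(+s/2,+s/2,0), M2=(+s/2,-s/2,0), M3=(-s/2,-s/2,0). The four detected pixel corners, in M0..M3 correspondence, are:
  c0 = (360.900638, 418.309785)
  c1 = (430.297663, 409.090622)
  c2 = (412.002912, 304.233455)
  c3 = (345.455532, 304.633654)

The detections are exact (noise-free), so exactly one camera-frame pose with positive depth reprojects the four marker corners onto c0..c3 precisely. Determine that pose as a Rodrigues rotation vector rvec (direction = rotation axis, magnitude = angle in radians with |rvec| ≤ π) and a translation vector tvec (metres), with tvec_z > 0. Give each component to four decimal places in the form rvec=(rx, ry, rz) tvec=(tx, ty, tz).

rvec=(-0.4204, -0.5048, -0.0549) tvec=(0.1315, 0.1906, 0.9910)

Intrinsics K: fx=514.3, fy=680.4, cx=320.0, cy=226.4
Marker side s = 0.161 m; corners in marker frame (Z=0):
  M0 = (-0.0805, +0.0805, 0)
  M1 = (+0.0805, +0.0805, 0)
  M2 = (+0.0805, -0.0805, 0)
  M3 = (-0.0805, -0.0805, 0)
Detected image corners:
  c0 = (360.900638, 418.309785) px
  c1 = (430.297663, 409.090622) px
  c2 = (412.002912, 304.233455) px
  c3 = (345.455532, 304.633654) px
Planar DLT: solve 8×8 A·h = b for H (H[2,2]=1):
  H  [+609.51748 -42.24892 +388.23139]
  H  [+144.95192 +540.92565 +357.29896]
  H  [+0.48455 -0.38066 +1.00000]
B = K⁻¹H; ‖b₁‖=1.009114, ‖b₂‖=1.009114; λ = 2/(‖b₁‖+‖b₂‖) = 0.990968, sign → tz>0 ⇒ λ=+0.990968
r₁ = λ·B[:,0] = (+0.87567,+0.05134,+0.48018); r₂ = λ·B[:,1] = (+0.15330,+0.91335,-0.37722)
r₃ = r₁×r₂ = (-0.45793,+0.40393,+0.79192); SVD([r₁ r₂ r₃]) → R = UVᵀ:
  R  [+0.87567 +0.15330 -0.45793]
  R  [+0.05134 +0.91335 +0.40393]
  R  [+0.48018 -0.37722 +0.79192]
t = (+0.13147, +0.19065, +0.99097) m
tr R = 2.580938; θ = arccos((tr R − 1)/2) = 0.659222 rad = 37.771°
axis k = ((R−Rᵀ)₃₂, (R−Rᵀ)₁₃, (R−Rᵀ)₂₁) / (2 sinθ) = (-0.637669, -0.765801, -0.083233)
rvec = θ·k = (-0.420365, -0.504833, -0.054869)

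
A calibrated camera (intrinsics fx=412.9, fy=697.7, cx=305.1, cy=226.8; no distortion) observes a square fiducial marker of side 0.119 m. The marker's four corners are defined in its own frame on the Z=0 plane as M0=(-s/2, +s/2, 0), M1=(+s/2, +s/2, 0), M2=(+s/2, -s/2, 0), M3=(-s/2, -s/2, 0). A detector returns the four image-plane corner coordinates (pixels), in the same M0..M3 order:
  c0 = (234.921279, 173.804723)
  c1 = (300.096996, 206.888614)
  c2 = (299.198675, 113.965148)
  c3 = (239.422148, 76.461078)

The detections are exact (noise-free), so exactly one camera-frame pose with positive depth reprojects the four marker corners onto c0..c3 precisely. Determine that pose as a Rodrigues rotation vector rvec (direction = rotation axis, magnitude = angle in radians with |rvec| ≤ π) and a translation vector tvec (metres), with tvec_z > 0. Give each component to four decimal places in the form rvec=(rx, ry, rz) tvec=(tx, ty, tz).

rvec=(-0.5141, -0.5405, 0.1240) tvec=(-0.0605, -0.0862, 0.7046)

Intrinsics K: fx=412.9, fy=697.7, cx=305.1, cy=226.8
Marker side s = 0.119 m; corners in marker frame (Z=0):
  M0 = (-0.0595, +0.0595, 0)
  M1 = (+0.0595, +0.0595, 0)
  M2 = (+0.0595, -0.0595, 0)
  M3 = (-0.0595, -0.0595, 0)
Detected image corners:
  c0 = (234.921279, 173.804723) px
  c1 = (300.096996, 206.888614) px
  c2 = (299.198675, 113.965148) px
  c3 = (239.422148, 76.461078) px
Planar DLT: solve 8×8 A·h = b for H (H[2,2]=1):
  H  [+699.29499 -204.12734 +269.66117]
  H  [+390.58846 +697.71834 +141.46333]
  H  [+0.65288 -0.70740 +1.00000]
B = K⁻¹H; ‖b₁‖=1.419175, ‖b₂‖=1.419175; λ = 2/(‖b₁‖+‖b₂‖) = 0.704635, sign → tz>0 ⇒ λ=+0.704635
r₁ = λ·B[:,0] = (+0.85345,+0.24492,+0.46004); r₂ = λ·B[:,1] = (+0.01996,+0.86669,-0.49846)
r₃ = r₁×r₂ = (-0.52080,+0.43459,+0.73478); SVD([r₁ r₂ r₃]) → R = UVᵀ:
  R  [+0.85345 +0.01996 -0.52080]
  R  [+0.24492 +0.86669 +0.43459]
  R  [+0.46004 -0.49846 +0.73478]
t = (-0.06048, -0.08618, +0.70463) m
tr R = 2.454911; θ = arccos((tr R − 1)/2) = 0.756190 rad = 43.326°
axis k = ((R−Rᵀ)₃₂, (R−Rᵀ)₁₃, (R−Rᵀ)₂₁) / (2 sinθ) = (-0.679909, -0.714739, +0.163928)
rvec = θ·k = (-0.514140, -0.540478, +0.123961)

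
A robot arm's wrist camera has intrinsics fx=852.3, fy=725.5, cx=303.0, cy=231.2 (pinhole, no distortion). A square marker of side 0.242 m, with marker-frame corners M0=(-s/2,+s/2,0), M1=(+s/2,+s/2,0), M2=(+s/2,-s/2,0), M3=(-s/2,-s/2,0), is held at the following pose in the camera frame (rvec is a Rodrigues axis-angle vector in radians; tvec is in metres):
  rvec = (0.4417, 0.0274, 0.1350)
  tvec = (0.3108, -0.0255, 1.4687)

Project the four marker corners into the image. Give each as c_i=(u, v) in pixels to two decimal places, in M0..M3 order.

c0=(401.62, 262.86) c1=(535.93, 278.57) c2=(571.04, 171.13) c3=(426.92, 154.22)

Intrinsics K: fx=852.3, fy=725.5, cx=303.0, cy=231.2
Marker side s = 0.242 m; corners in marker frame (Z=0):
  M0 = (-0.1210, +0.1210, 0)
  M1 = (+0.1210, +0.1210, 0)
  M2 = (+0.1210, -0.1210, 0)
  M3 = (-0.1210, -0.1210, 0)
rvec = (0.4417, 0.0274, 0.1350), |rvec| = θ = 0.46268 rad = 26.510°
Rodrigues: sinθ=0.44635, 1−cosθ=0.10514; R = I + sinθ·[k]× + (1−cosθ)·[k]×²:
    [+0.99068 -0.12429 +0.05572]
    [+0.13618 +0.89523 -0.42429]
    [+0.00285 +0.42793 +0.90381]
t = (0.3108, -0.0255, 1.4687) m
M0: Pc = R·M0+t = (+0.17589, +0.06634, +1.52013); u = 852.3·(+0.17589)/1.52013 + 303.0 = 401.6162, v = 725.5·(+0.06634)/1.52013 + 231.2 = 262.8638
M1: Pc = R·M1+t = (+0.41563, +0.09930, +1.52082); u = 852.3·(+0.41563)/1.52082 + 303.0 = 535.9290, v = 725.5·(+0.09930)/1.52082 + 231.2 = 278.5705
M2: Pc = R·M2+t = (+0.44571, -0.11734, +1.41727); u = 852.3·(+0.44571)/1.41727 + 303.0 = 571.0370, v = 725.5·(-0.11734)/1.41727 + 231.2 = 171.1310
M3: Pc = R·M3+t = (+0.20597, -0.15030, +1.41658); u = 852.3·(+0.20597)/1.41658 + 303.0 = 426.9225, v = 725.5·(-0.15030)/1.41658 + 231.2 = 154.2237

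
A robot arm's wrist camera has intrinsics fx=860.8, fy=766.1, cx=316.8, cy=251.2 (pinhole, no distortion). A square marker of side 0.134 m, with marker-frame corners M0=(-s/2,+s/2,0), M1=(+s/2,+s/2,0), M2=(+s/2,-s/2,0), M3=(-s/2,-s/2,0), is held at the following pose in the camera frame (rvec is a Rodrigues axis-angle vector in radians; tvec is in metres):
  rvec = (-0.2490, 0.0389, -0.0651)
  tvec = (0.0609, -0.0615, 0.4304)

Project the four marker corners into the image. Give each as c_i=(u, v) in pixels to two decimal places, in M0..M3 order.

Intrinsics K: fx=860.8, fy=766.1, cx=316.8, cy=251.2
Marker side s = 0.134 m; corners in marker frame (Z=0):
  M0 = (-0.0670, +0.0670, 0)
  M1 = (+0.0670, +0.0670, 0)
  M2 = (+0.0670, -0.0670, 0)
  M3 = (-0.0670, -0.0670, 0)
rvec = (-0.2490, 0.0389, -0.0651), |rvec| = θ = 0.26029 rad = 14.914°
Rodrigues: sinθ=0.25736, 1−cosθ=0.03369; R = I + sinθ·[k]× + (1−cosθ)·[k]×²:
    [+0.99714 +0.05955 +0.04652]
    [-0.06918 +0.96707 +0.24494]
    [-0.03040 -0.24746 +0.96842]
t = (0.0609, -0.0615, 0.4304) m
M0: Pc = R·M0+t = (-0.00192, +0.00793, +0.41586); u = 860.8·(-0.00192)/0.41586 + 316.8 = 312.8289, v = 766.1·(+0.00793)/0.41586 + 251.2 = 265.8065
M1: Pc = R·M1+t = (+0.13170, -0.00134, +0.41178); u = 860.8·(+0.13170)/0.41178 + 316.8 = 592.1048, v = 766.1·(-0.00134)/0.41178 + 251.2 = 248.7037
M2: Pc = R·M2+t = (+0.12372, -0.13093, +0.44494); u = 860.8·(+0.12372)/0.44494 + 316.8 = 556.1496, v = 766.1·(-0.13093)/0.44494 + 251.2 = 25.7675
M3: Pc = R·M3+t = (-0.00990, -0.12166, +0.44902); u = 860.8·(-0.00990)/0.44902 + 316.8 = 297.8240, v = 766.1·(-0.12166)/0.44902 + 251.2 = 43.6300

c0=(312.83, 265.81) c1=(592.10, 248.70) c2=(556.15, 25.77) c3=(297.82, 43.63)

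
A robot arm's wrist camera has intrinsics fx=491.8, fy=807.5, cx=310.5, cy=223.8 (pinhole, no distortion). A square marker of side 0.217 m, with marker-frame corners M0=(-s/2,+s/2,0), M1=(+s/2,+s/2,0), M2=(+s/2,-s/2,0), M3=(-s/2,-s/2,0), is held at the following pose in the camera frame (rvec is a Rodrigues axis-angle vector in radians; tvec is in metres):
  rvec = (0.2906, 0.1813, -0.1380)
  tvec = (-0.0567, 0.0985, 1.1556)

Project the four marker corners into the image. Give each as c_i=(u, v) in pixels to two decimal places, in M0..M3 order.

Intrinsics K: fx=491.8, fy=807.5, cx=310.5, cy=223.8
Marker side s = 0.217 m; corners in marker frame (Z=0):
  M0 = (-0.1085, +0.1085, 0)
  M1 = (+0.1085, +0.1085, 0)
  M2 = (+0.1085, -0.1085, 0)
  M3 = (-0.1085, -0.1085, 0)
rvec = (0.2906, 0.1813, -0.1380), |rvec| = θ = 0.36927 rad = 21.158°
Rodrigues: sinθ=0.36094, 1−cosθ=0.06741; R = I + sinθ·[k]× + (1−cosθ)·[k]×²:
    [+0.97434 +0.16093 +0.15738]
    [-0.10884 +0.94884 -0.29641]
    [-0.19703 +0.27167 +0.94200]
t = (-0.0567, 0.0985, 1.1556) m
M0: Pc = R·M0+t = (-0.14495, +0.21326, +1.20645); u = 491.8·(-0.14495)/1.20645 + 310.5 = 251.4106, v = 807.5·(+0.21326)/1.20645 + 223.8 = 366.5373
M1: Pc = R·M1+t = (+0.06648, +0.18964, +1.16370); u = 491.8·(+0.06648)/1.16370 + 310.5 = 338.5941, v = 807.5·(+0.18964)/1.16370 + 223.8 = 355.3927
M2: Pc = R·M2+t = (+0.03155, -0.01626, +1.10475); u = 491.8·(+0.03155)/1.10475 + 310.5 = 324.5472, v = 807.5·(-0.01626)/1.10475 + 223.8 = 211.9163
M3: Pc = R·M3+t = (-0.17988, +0.00736, +1.14750); u = 491.8·(-0.17988)/1.14750 + 310.5 = 233.4080, v = 807.5·(+0.00736)/1.14750 + 223.8 = 228.9793

c0=(251.41, 366.54) c1=(338.59, 355.39) c2=(324.55, 211.92) c3=(233.41, 228.98)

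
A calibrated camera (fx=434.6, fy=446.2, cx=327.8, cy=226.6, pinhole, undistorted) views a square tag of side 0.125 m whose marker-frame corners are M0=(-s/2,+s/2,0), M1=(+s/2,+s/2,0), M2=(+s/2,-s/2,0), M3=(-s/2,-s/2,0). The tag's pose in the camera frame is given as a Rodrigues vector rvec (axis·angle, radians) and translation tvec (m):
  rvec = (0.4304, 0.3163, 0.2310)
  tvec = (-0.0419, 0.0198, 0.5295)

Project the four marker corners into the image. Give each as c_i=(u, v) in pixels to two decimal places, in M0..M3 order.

c0=(244.91, 271.22) c1=(332.97, 303.09) c2=(350.54, 210.38) c3=(252.02, 180.71)

Intrinsics K: fx=434.6, fy=446.2, cx=327.8, cy=226.6
Marker side s = 0.125 m; corners in marker frame (Z=0):
  M0 = (-0.0625, +0.0625, 0)
  M1 = (+0.0625, +0.0625, 0)
  M2 = (+0.0625, -0.0625, 0)
  M3 = (-0.0625, -0.0625, 0)
rvec = (0.4304, 0.3163, 0.2310), |rvec| = θ = 0.58194 rad = 33.343°
Rodrigues: sinθ=0.54964, 1−cosθ=0.16460; R = I + sinθ·[k]× + (1−cosθ)·[k]×²:
    [+0.92544 -0.15201 +0.34707]
    [+0.28435 +0.88403 -0.37100]
    [-0.25042 +0.44203 +0.86134]
t = (-0.0419, 0.0198, 0.5295) m
M0: Pc = R·M0+t = (-0.10924, +0.05728, +0.57278); u = 434.6·(-0.10924)/0.57278 + 327.8 = 244.9128, v = 446.2·(+0.05728)/0.57278 + 226.6 = 271.2216
M1: Pc = R·M1+t = (+0.00644, +0.09282, +0.54148); u = 434.6·(+0.00644)/0.54148 + 327.8 = 332.9681, v = 446.2·(+0.09282)/0.54148 + 226.6 = 303.0907
M2: Pc = R·M2+t = (+0.02544, -0.01768, +0.48622); u = 434.6·(+0.02544)/0.48622 + 327.8 = 350.5396, v = 446.2·(-0.01768)/0.48622 + 226.6 = 210.3754
M3: Pc = R·M3+t = (-0.09024, -0.05322, +0.51752); u = 434.6·(-0.09024)/0.51752 + 327.8 = 252.0203, v = 446.2·(-0.05322)/0.51752 + 226.6 = 180.7117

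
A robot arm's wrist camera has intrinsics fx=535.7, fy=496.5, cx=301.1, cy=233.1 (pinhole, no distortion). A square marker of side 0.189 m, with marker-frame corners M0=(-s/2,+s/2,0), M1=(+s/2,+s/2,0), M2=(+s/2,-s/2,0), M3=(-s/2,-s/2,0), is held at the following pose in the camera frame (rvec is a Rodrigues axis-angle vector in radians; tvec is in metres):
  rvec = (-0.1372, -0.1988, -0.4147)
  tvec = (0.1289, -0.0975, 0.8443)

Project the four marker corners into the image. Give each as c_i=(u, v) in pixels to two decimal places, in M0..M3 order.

Intrinsics K: fx=535.7, fy=496.5, cx=301.1, cy=233.1
Marker side s = 0.189 m; corners in marker frame (Z=0):
  M0 = (-0.0945, +0.0945, 0)
  M1 = (+0.0945, +0.0945, 0)
  M2 = (+0.0945, -0.0945, 0)
  M3 = (-0.0945, -0.0945, 0)
rvec = (-0.1372, -0.1988, -0.4147), |rvec| = θ = 0.47992 rad = 27.497°
Rodrigues: sinθ=0.46171, 1−cosθ=0.11297; R = I + sinθ·[k]× + (1−cosθ)·[k]×²:
    [+0.89627 +0.41234 -0.16335]
    [-0.38559 +0.90642 +0.17243]
    [+0.21916 -0.09156 +0.97138]
t = (0.1289, -0.0975, 0.8443) m
M0: Pc = R·M0+t = (+0.08317, +0.02459, +0.81494); u = 535.7·(+0.08317)/0.81494 + 301.1 = 355.7714, v = 496.5·(+0.02459)/0.81494 + 233.1 = 248.0840
M1: Pc = R·M1+t = (+0.25256, -0.04828, +0.85636); u = 535.7·(+0.25256)/0.85636 + 301.1 = 459.0924, v = 496.5·(-0.04828)/0.85636 + 233.1 = 205.1074
M2: Pc = R·M2+t = (+0.17463, -0.21959, +0.87366); u = 535.7·(+0.17463)/0.87366 + 301.1 = 408.1776, v = 496.5·(-0.21959)/0.87366 + 233.1 = 108.3053
M3: Pc = R·M3+t = (+0.00524, -0.14672, +0.83224); u = 535.7·(+0.00524)/0.83224 + 301.1 = 304.4708, v = 496.5·(-0.14672)/0.83224 + 233.1 = 145.5704

c0=(355.77, 248.08) c1=(459.09, 205.11) c2=(408.18, 108.31) c3=(304.47, 145.57)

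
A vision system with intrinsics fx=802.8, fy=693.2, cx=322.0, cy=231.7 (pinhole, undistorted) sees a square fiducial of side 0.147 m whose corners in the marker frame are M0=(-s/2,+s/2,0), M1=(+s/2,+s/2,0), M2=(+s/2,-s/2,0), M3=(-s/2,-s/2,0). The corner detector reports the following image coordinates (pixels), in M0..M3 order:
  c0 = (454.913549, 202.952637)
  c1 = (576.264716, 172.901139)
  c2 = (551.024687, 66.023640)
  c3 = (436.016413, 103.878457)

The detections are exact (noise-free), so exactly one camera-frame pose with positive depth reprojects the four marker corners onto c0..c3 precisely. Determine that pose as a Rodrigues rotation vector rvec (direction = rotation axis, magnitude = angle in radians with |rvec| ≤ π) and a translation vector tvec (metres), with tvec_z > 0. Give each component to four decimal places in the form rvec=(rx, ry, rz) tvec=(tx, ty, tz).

Intrinsics K: fx=802.8, fy=693.2, cx=322.0, cy=231.7
Marker side s = 0.147 m; corners in marker frame (Z=0):
  M0 = (-0.0735, +0.0735, 0)
  M1 = (+0.0735, +0.0735, 0)
  M2 = (+0.0735, -0.0735, 0)
  M3 = (-0.0735, -0.0735, 0)
Detected image corners:
  c0 = (454.913549, 202.952637) px
  c1 = (576.264716, 172.901139) px
  c2 = (551.024687, 66.023640) px
  c3 = (436.016413, 103.878457) px
Planar DLT: solve 8×8 A·h = b for H (H[2,2]=1):
  H  [+501.31303 +21.39461 +501.74792]
  H  [-313.19505 +664.79327 +136.22797]
  H  [-0.59900 -0.25326 +1.00000]
B = K⁻¹H; ‖b₁‖=1.081588, ‖b₂‖=1.081588; λ = 2/(‖b₁‖+‖b₂‖) = 0.924567, sign → tz>0 ⇒ λ=+0.924567
r₁ = λ·B[:,0] = (+0.79948,-0.23262,-0.55382); r₂ = λ·B[:,1] = (+0.11856,+0.96494,-0.23415)
r₃ = r₁×r₂ = (+0.58887,+0.12154,+0.79904); SVD([r₁ r₂ r₃]) → R = UVᵀ:
  R  [+0.79948 +0.11856 +0.58887]
  R  [-0.23262 +0.96494 +0.12154]
  R  [-0.55382 -0.23415 +0.79904]
t = (+0.20701, -0.12734, +0.92457) m
tr R = 2.563465; θ = arccos((tr R − 1)/2) = 0.673357 rad = 38.581°
axis k = ((R−Rᵀ)₃₂, (R−Rᵀ)₁₃, (R−Rᵀ)₂₁) / (2 sinθ) = (-0.285189, +0.916182, -0.281564)
rvec = θ·k = (-0.192034, +0.616917, -0.189593)

rvec=(-0.1920, 0.6169, -0.1896) tvec=(0.2070, -0.1273, 0.9246)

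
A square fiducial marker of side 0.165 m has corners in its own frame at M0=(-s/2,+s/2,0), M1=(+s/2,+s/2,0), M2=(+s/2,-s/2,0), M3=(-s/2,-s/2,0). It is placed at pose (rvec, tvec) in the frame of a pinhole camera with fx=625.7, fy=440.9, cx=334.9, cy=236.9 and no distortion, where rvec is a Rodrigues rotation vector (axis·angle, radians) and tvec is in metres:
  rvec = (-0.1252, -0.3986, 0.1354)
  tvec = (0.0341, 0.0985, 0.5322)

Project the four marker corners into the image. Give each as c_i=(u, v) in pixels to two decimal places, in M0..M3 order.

Intrinsics K: fx=625.7, fy=440.9, cx=334.9, cy=236.9
Marker side s = 0.165 m; corners in marker frame (Z=0):
  M0 = (-0.0825, +0.0825, 0)
  M1 = (+0.0825, +0.0825, 0)
  M2 = (+0.0825, -0.0825, 0)
  M3 = (-0.0825, -0.0825, 0)
rvec = (-0.1252, -0.3986, 0.1354), |rvec| = θ = 0.43919 rad = 25.164°
Rodrigues: sinθ=0.42521, 1−cosθ=0.09490; R = I + sinθ·[k]× + (1−cosθ)·[k]×²:
    [+0.91281 -0.10654 -0.39425]
    [+0.15564 +0.98327 +0.09466]
    [+0.37757 -0.14777 +0.91412]
t = (0.0341, 0.0985, 0.5322) m
M0: Pc = R·M0+t = (-0.05000, +0.16678, +0.48886); u = 625.7·(-0.05000)/0.48886 + 334.9 = 270.9096, v = 440.9·(+0.16678)/0.48886 + 236.9 = 387.3171
M1: Pc = R·M1+t = (+0.10062, +0.19246, +0.55116); u = 625.7·(+0.10062)/0.55116 + 334.9 = 449.1255, v = 440.9·(+0.19246)/0.55116 + 236.9 = 390.8587
M2: Pc = R·M2+t = (+0.11820, +0.03022, +0.57554); u = 625.7·(+0.11820)/0.57554 + 334.9 = 463.3968, v = 440.9·(+0.03022)/0.57554 + 236.9 = 260.0512
M3: Pc = R·M3+t = (-0.03242, +0.00454, +0.51324); u = 625.7·(-0.03242)/0.51324 + 334.9 = 295.3794, v = 440.9·(+0.00454)/0.51324 + 236.9 = 240.8000

c0=(270.91, 387.32) c1=(449.13, 390.86) c2=(463.40, 260.05) c3=(295.38, 240.80)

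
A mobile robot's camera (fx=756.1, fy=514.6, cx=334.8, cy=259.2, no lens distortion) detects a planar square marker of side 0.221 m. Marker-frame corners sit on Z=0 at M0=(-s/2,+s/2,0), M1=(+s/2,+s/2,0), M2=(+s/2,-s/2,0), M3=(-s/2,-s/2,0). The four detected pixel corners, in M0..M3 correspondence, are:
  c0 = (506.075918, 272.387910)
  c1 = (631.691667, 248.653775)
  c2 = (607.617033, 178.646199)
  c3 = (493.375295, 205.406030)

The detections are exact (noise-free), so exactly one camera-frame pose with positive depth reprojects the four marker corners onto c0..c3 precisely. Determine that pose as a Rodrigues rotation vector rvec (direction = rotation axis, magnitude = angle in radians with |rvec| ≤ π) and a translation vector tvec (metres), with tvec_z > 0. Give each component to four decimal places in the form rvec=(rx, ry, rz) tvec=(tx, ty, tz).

Intrinsics K: fx=756.1, fy=514.6, cx=334.8, cy=259.2
Marker side s = 0.221 m; corners in marker frame (Z=0):
  M0 = (-0.1105, +0.1105, 0)
  M1 = (+0.1105, +0.1105, 0)
  M2 = (+0.1105, -0.1105, 0)
  M3 = (-0.1105, -0.1105, 0)
Detected image corners:
  c0 = (506.075918, 272.387910) px
  c1 = (631.691667, 248.653775) px
  c2 = (607.617033, 178.646199) px
  c3 = (493.375295, 205.406030) px
Planar DLT: solve 8×8 A·h = b for H (H[2,2]=1):
  H  [+351.90724 -128.86397 +557.06116]
  H  [-191.21128 +224.32937 +225.31886]
  H  [-0.33891 -0.37718 +1.00000]
B = K⁻¹H; ‖b₁‖=0.730779, ‖b₂‖=0.730779; λ = 2/(‖b₁‖+‖b₂‖) = 1.368402, sign → tz>0 ⇒ λ=+1.368402
r₁ = λ·B[:,0] = (+0.84224,-0.27487,-0.46376); r₂ = λ·B[:,1] = (-0.00468,+0.85650,-0.51613)
r₃ = r₁×r₂ = (+0.53908,+0.43688,+0.72009); SVD([r₁ r₂ r₃]) → R = UVᵀ:
  R  [+0.84224 -0.00468 +0.53908]
  R  [-0.27487 +0.85650 +0.43688]
  R  [-0.46376 -0.51613 +0.72009]
t = (+0.40225, -0.09010, +1.36840) m
tr R = 2.418831; θ = arccos((tr R − 1)/2) = 0.782128 rad = 44.813°
axis k = ((R−Rᵀ)₃₂, (R−Rᵀ)₁₃, (R−Rᵀ)₂₁) / (2 sinθ) = (-0.676092, +0.711449, -0.191679)
rvec = θ·k = (-0.528790, +0.556444, -0.149918)

rvec=(-0.5288, 0.5564, -0.1499) tvec=(0.4023, -0.0901, 1.3684)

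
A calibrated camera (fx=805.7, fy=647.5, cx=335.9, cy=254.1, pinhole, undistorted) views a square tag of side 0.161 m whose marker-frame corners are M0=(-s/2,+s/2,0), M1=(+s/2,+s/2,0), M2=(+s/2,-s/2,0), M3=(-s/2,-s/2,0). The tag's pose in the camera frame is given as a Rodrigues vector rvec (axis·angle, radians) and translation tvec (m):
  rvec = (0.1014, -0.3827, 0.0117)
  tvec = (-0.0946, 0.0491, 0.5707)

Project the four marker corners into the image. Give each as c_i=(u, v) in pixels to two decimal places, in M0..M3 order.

Intrinsics K: fx=805.7, fy=647.5, cx=335.9, cy=254.1
Marker side s = 0.161 m; corners in marker frame (Z=0):
  M0 = (-0.0805, +0.0805, 0)
  M1 = (+0.0805, +0.0805, 0)
  M2 = (+0.0805, -0.0805, 0)
  M3 = (-0.0805, -0.0805, 0)
rvec = (0.1014, -0.3827, 0.0117), |rvec| = θ = 0.39608 rad = 22.694°
Rodrigues: sinθ=0.38580, 1−cosθ=0.07742; R = I + sinθ·[k]× + (1−cosθ)·[k]×²:
    [+0.92766 -0.03055 -0.37219]
    [-0.00775 +0.99486 -0.10098]
    [+0.37336 +0.09656 +0.92265]
t = (-0.0946, 0.0491, 0.5707) m
M0: Pc = R·M0+t = (-0.17174, +0.12981, +0.54842); u = 805.7·(-0.17174)/0.54842 + 335.9 = 83.5976, v = 647.5·(+0.12981)/0.54842 + 254.1 = 407.3630
M1: Pc = R·M1+t = (-0.02238, +0.12856, +0.60853); u = 805.7·(-0.02238)/0.60853 + 335.9 = 306.2649, v = 647.5·(+0.12856)/0.60853 + 254.1 = 390.8953
M2: Pc = R·M2+t = (-0.01746, -0.03161, +0.59298); u = 805.7·(-0.01746)/0.59298 + 335.9 = 312.1702, v = 647.5·(-0.03161)/0.59298 + 254.1 = 219.5835
M3: Pc = R·M3+t = (-0.16682, -0.03036, +0.53287); u = 805.7·(-0.16682)/0.53287 + 335.9 = 83.6730, v = 647.5·(-0.03036)/0.53287 + 254.1 = 217.2068

c0=(83.60, 407.36) c1=(306.26, 390.90) c2=(312.17, 219.58) c3=(83.67, 217.21)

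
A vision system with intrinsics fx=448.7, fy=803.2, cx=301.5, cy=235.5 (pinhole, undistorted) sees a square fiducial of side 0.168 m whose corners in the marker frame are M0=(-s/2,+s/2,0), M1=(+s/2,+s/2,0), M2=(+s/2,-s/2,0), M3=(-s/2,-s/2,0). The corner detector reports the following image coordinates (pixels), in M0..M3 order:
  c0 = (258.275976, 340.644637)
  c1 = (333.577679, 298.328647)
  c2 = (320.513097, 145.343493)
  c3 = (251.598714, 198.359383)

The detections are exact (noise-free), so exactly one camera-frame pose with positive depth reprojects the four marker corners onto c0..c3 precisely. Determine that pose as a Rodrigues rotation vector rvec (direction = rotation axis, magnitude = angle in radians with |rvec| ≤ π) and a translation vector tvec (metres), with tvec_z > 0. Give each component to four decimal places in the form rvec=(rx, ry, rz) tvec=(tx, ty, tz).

Intrinsics K: fx=448.7, fy=803.2, cx=301.5, cy=235.5
Marker side s = 0.168 m; corners in marker frame (Z=0):
  M0 = (-0.0840, +0.0840, 0)
  M1 = (+0.0840, +0.0840, 0)
  M2 = (+0.0840, -0.0840, 0)
  M3 = (-0.0840, -0.0840, 0)
Detected image corners:
  c0 = (258.275976, 340.644637) px
  c1 = (333.577679, 298.328647) px
  c2 = (320.513097, 145.343493) px
  c3 = (251.598714, 198.359383) px
Planar DLT: solve 8×8 A·h = b for H (H[2,2]=1):
  H  [+260.83847 -72.64186 +289.06053]
  H  [-426.47203 +767.08447 +244.04220]
  H  [-0.57617 -0.44839 +1.00000]
B = K⁻¹H; ‖b₁‖=1.183628, ‖b₂‖=1.183628; λ = 2/(‖b₁‖+‖b₂‖) = 0.844860, sign → tz>0 ⇒ λ=+0.844860
r₁ = λ·B[:,0] = (+0.81822,-0.30587,-0.48678); r₂ = λ·B[:,1] = (+0.11777,+0.91794,-0.37883)
r₃ = r₁×r₂ = (+0.56271,+0.25264,+0.78711); SVD([r₁ r₂ r₃]) → R = UVᵀ:
  R  [+0.81822 +0.11777 +0.56271]
  R  [-0.30587 +0.91794 +0.25264]
  R  [-0.48678 -0.37883 +0.78711]
t = (-0.02342, +0.00899, +0.84486) m
tr R = 2.523272; θ = arccos((tr R − 1)/2) = 0.704962 rad = 40.391°
axis k = ((R−Rᵀ)₃₂, (R−Rᵀ)₁₃, (R−Rᵀ)₂₁) / (2 sinθ) = (-0.487235, +0.809786, -0.326878)
rvec = θ·k = (-0.343482, +0.570868, -0.230437)

rvec=(-0.3435, 0.5709, -0.2304) tvec=(-0.0234, 0.0090, 0.8449)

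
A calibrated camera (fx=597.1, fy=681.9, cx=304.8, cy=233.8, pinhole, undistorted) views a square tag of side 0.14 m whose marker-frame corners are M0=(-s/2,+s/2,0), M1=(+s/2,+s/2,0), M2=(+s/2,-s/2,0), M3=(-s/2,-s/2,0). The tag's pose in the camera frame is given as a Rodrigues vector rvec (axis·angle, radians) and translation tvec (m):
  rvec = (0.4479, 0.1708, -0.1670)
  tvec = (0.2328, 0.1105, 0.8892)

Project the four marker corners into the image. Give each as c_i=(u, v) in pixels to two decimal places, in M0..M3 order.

c0=(419.17, 366.37) c1=(512.58, 357.55) c2=(507.35, 265.84) c3=(407.90, 278.19)

Intrinsics K: fx=597.1, fy=681.9, cx=304.8, cy=233.8
Marker side s = 0.14 m; corners in marker frame (Z=0):
  M0 = (-0.0700, +0.0700, 0)
  M1 = (+0.0700, +0.0700, 0)
  M2 = (+0.0700, -0.0700, 0)
  M3 = (-0.0700, -0.0700, 0)
rvec = (0.4479, 0.1708, -0.1670), |rvec| = θ = 0.50762 rad = 29.084°
Rodrigues: sinθ=0.48610, 1−cosθ=0.12610; R = I + sinθ·[k]× + (1−cosθ)·[k]×²:
    [+0.97208 +0.19736 +0.12696]
    [-0.12248 +0.88818 -0.44287]
    [-0.20016 +0.41495 +0.88755]
t = (0.2328, 0.1105, 0.8892) m
M0: Pc = R·M0+t = (+0.17857, +0.18125, +0.93226); u = 597.1·(+0.17857)/0.93226 + 304.8 = 419.1717, v = 681.9·(+0.18125)/0.93226 + 233.8 = 366.3727
M1: Pc = R·M1+t = (+0.31466, +0.16410, +0.90424); u = 597.1·(+0.31466)/0.90424 + 304.8 = 512.5818, v = 681.9·(+0.16410)/0.90424 + 233.8 = 357.5498
M2: Pc = R·M2+t = (+0.28703, +0.03975, +0.84614); u = 597.1·(+0.28703)/0.84614 + 304.8 = 507.3498, v = 681.9·(+0.03975)/0.84614 + 233.8 = 265.8371
M3: Pc = R·M3+t = (+0.15094, +0.05690, +0.87416); u = 597.1·(+0.15094)/0.87416 + 304.8 = 407.8997, v = 681.9·(+0.05690)/0.87416 + 233.8 = 278.1863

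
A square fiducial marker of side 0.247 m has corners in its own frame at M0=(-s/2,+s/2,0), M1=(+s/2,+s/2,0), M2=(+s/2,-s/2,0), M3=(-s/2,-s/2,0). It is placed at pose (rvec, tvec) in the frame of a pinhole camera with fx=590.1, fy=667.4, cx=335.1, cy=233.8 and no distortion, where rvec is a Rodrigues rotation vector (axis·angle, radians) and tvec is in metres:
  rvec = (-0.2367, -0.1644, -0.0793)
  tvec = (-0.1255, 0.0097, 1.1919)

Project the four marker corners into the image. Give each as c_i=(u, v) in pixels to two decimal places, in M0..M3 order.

c0=(213.79, 313.60) c1=(339.08, 302.57) c2=(327.46, 170.75) c3=(207.61, 176.61)

Intrinsics K: fx=590.1, fy=667.4, cx=335.1, cy=233.8
Marker side s = 0.247 m; corners in marker frame (Z=0):
  M0 = (-0.1235, +0.1235, 0)
  M1 = (+0.1235, +0.1235, 0)
  M2 = (+0.1235, -0.1235, 0)
  M3 = (-0.1235, -0.1235, 0)
rvec = (-0.2367, -0.1644, -0.0793), |rvec| = θ = 0.29890 rad = 17.126°
Rodrigues: sinθ=0.29447, 1−cosθ=0.04434; R = I + sinθ·[k]× + (1−cosθ)·[k]×²:
    [+0.98347 +0.09744 -0.15265]
    [-0.05881 +0.96907 +0.23966]
    [+0.17128 -0.22672 +0.95878]
t = (-0.1255, 0.0097, 1.1919) m
M0: Pc = R·M0+t = (-0.23492, +0.13664, +1.14275); u = 590.1·(-0.23492)/1.14275 + 335.1 = 213.7879, v = 667.4·(+0.13664)/1.14275 + 233.8 = 313.6043
M1: Pc = R·M1+t = (+0.00799, +0.12212, +1.18505); u = 590.1·(+0.00799)/1.18505 + 335.1 = 339.0794, v = 667.4·(+0.12212)/1.18505 + 233.8 = 302.5742
M2: Pc = R·M2+t = (-0.01608, -0.11724, +1.24105); u = 590.1·(-0.01608)/1.24105 + 335.1 = 327.4564, v = 667.4·(-0.11724)/1.24105 + 233.8 = 170.7499
M3: Pc = R·M3+t = (-0.25899, -0.10272, +1.19875); u = 590.1·(-0.25899)/1.19875 + 335.1 = 207.6078, v = 667.4·(-0.10272)/1.19875 + 233.8 = 176.6124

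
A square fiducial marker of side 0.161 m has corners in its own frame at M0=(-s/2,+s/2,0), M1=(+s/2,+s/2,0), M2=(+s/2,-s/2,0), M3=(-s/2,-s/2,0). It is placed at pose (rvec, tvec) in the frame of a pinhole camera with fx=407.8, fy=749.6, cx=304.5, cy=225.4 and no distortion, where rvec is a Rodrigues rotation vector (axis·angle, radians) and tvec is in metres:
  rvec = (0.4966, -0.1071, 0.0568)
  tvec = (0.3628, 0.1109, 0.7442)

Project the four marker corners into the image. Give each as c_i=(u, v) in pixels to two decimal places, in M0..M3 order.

Intrinsics K: fx=407.8, fy=749.6, cx=304.5, cy=225.4
Marker side s = 0.161 m; corners in marker frame (Z=0):
  M0 = (-0.0805, +0.0805, 0)
  M1 = (+0.0805, +0.0805, 0)
  M2 = (+0.0805, -0.0805, 0)
  M3 = (-0.0805, -0.0805, 0)
rvec = (0.4966, -0.1071, 0.0568), |rvec| = θ = 0.51118 rad = 29.289°
Rodrigues: sinθ=0.48921, 1−cosθ=0.12783; R = I + sinθ·[k]× + (1−cosθ)·[k]×²:
    [+0.99281 -0.08038 -0.08870]
    [+0.02834 +0.87778 -0.47823]
    [+0.11630 +0.47228 +0.87374]
t = (0.3628, 0.1109, 0.7442) m
M0: Pc = R·M0+t = (+0.27641, +0.17928, +0.77286); u = 407.8·(+0.27641)/0.77286 + 304.5 = 450.3477, v = 749.6·(+0.17928)/0.77286 + 225.4 = 399.2849
M1: Pc = R·M1+t = (+0.43625, +0.18384, +0.79158); u = 407.8·(+0.43625)/0.79158 + 304.5 = 529.2443, v = 749.6·(+0.18384)/0.79158 + 225.4 = 399.4927
M2: Pc = R·M2+t = (+0.44919, +0.04252, +0.71554); u = 407.8·(+0.44919)/0.71554 + 304.5 = 560.5017, v = 749.6·(+0.04252)/0.71554 + 225.4 = 269.9440
M3: Pc = R·M3+t = (+0.28935, +0.03796, +0.69682); u = 407.8·(+0.28935)/0.69682 + 304.5 = 473.8358, v = 749.6·(+0.03796)/0.69682 + 225.4 = 266.2326

c0=(450.35, 399.28) c1=(529.24, 399.49) c2=(560.50, 269.94) c3=(473.84, 266.23)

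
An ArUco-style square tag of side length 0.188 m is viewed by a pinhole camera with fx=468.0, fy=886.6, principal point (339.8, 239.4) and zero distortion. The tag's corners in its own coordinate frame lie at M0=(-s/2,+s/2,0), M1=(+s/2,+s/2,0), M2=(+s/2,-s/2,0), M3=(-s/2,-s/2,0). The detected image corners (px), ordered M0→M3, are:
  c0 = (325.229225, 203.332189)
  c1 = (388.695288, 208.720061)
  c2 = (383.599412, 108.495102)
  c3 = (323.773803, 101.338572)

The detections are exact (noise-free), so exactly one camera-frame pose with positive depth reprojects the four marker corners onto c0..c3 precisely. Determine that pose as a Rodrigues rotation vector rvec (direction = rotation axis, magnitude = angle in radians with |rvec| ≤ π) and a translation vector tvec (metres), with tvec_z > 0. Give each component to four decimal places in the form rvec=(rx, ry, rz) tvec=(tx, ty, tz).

rvec=(-0.4677, -0.1650, 0.0002) tvec=(0.0473, -0.1351, 1.4020)

Intrinsics K: fx=468.0, fy=886.6, cx=339.8, cy=239.4
Marker side s = 0.188 m; corners in marker frame (Z=0):
  M0 = (-0.0940, +0.0940, 0)
  M1 = (+0.0940, +0.0940, 0)
  M2 = (+0.0940, -0.0940, 0)
  M3 = (-0.0940, -0.0940, 0)
Detected image corners:
  c0 = (325.229225, 203.332189) px
  c1 = (388.695288, 208.720061) px
  c2 = (383.599412, 108.495102) px
  c3 = (323.773803, 101.338572) px
Planar DLT: solve 8×8 A·h = b for H (H[2,2]=1):
  H  [+367.72944 -96.21937 +355.60227]
  H  [+51.05760 +487.99620 +153.98352]
  H  [+0.11290 -0.32012 +1.00000]
B = K⁻¹H; ‖b₁‖=0.713285, ‖b₂‖=0.713285; λ = 2/(‖b₁‖+‖b₂‖) = 1.401964, sign → tz>0 ⇒ λ=+1.401964
r₁ = λ·B[:,0] = (+0.98666,+0.03800,+0.15829); r₂ = λ·B[:,1] = (+0.03762,+0.89284,-0.44879)
r₃ = r₁×r₂ = (-0.15838,+0.44876,+0.87950); SVD([r₁ r₂ r₃]) → R = UVᵀ:
  R  [+0.98666 +0.03762 -0.15838]
  R  [+0.03800 +0.89284 +0.44876]
  R  [+0.15829 -0.44879 +0.87950]
t = (+0.04734, -0.13507, +1.40196) m
tr R = 2.759010; θ = arccos((tr R − 1)/2) = 0.495975 rad = 28.417°
axis k = ((R−Rᵀ)₃₂, (R−Rᵀ)₁₃, (R−Rᵀ)₂₁) / (2 sinθ) = (-0.943030, -0.332708, +0.000399)
rvec = θ·k = (-0.467720, -0.165015, +0.000198)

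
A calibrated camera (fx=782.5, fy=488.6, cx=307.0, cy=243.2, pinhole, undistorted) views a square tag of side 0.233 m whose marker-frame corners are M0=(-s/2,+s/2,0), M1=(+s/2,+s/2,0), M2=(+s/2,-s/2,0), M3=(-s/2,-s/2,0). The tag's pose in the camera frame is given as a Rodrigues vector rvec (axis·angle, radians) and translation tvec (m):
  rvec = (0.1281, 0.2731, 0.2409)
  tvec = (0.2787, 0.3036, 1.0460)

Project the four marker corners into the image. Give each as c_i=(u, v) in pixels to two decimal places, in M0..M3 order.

Intrinsics K: fx=782.5, fy=488.6, cx=307.0, cy=243.2
Marker side s = 0.233 m; corners in marker frame (Z=0):
  M0 = (-0.1165, +0.1165, 0)
  M1 = (+0.1165, +0.1165, 0)
  M2 = (+0.1165, -0.1165, 0)
  M3 = (-0.1165, -0.1165, 0)
rvec = (0.1281, 0.2731, 0.2409), |rvec| = θ = 0.38604 rad = 22.118°
Rodrigues: sinθ=0.37652, 1−cosθ=0.07359; R = I + sinθ·[k]× + (1−cosθ)·[k]×²:
    [+0.93451 -0.21769 +0.28161]
    [+0.25224 +0.96324 -0.09245]
    [-0.25113 +0.15743 +0.95507]
t = (0.2787, 0.3036, 1.0460) m
M0: Pc = R·M0+t = (+0.14447, +0.38643, +1.09360); u = 782.5·(+0.14447)/1.09360 + 307.0 = 410.3718, v = 488.6·(+0.38643)/1.09360 + 243.2 = 415.8509
M1: Pc = R·M1+t = (+0.36221, +0.44520, +1.03508); u = 782.5·(+0.36221)/1.03508 + 307.0 = 580.8227, v = 488.6·(+0.44520)/1.03508 + 243.2 = 453.3531
M2: Pc = R·M2+t = (+0.41293, +0.22077, +0.99840); u = 782.5·(+0.41293)/0.99840 + 307.0 = 630.6353, v = 488.6·(+0.22077)/0.99840 + 243.2 = 351.2399
M3: Pc = R·M3+t = (+0.19519, +0.16200, +1.05692); u = 782.5·(+0.19519)/1.05692 + 307.0 = 451.5110, v = 488.6·(+0.16200)/1.05692 + 243.2 = 318.0894

c0=(410.37, 415.85) c1=(580.82, 453.35) c2=(630.64, 351.24) c3=(451.51, 318.09)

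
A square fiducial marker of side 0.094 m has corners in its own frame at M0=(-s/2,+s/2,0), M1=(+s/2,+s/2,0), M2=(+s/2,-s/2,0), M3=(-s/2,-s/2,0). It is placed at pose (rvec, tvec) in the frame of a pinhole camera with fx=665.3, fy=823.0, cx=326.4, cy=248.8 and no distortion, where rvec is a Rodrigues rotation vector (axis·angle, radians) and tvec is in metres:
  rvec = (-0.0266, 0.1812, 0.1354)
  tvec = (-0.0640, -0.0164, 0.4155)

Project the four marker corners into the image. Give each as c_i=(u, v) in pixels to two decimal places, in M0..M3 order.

c0=(143.76, 295.37) c1=(286.09, 322.43) c2=(307.18, 134.21) c3=(164.45, 114.79)

Intrinsics K: fx=665.3, fy=823.0, cx=326.4, cy=248.8
Marker side s = 0.094 m; corners in marker frame (Z=0):
  M0 = (-0.0470, +0.0470, 0)
  M1 = (+0.0470, +0.0470, 0)
  M2 = (+0.0470, -0.0470, 0)
  M3 = (-0.0470, -0.0470, 0)
rvec = (-0.0266, 0.1812, 0.1354), |rvec| = θ = 0.22776 rad = 13.050°
Rodrigues: sinθ=0.22579, 1−cosθ=0.02583; R = I + sinθ·[k]× + (1−cosθ)·[k]×²:
    [+0.97453 -0.13663 +0.17784]
    [+0.13183 +0.99052 +0.03858]
    [-0.18143 -0.01416 +0.98330]
t = (-0.0640, -0.0164, 0.4155) m
M0: Pc = R·M0+t = (-0.11622, +0.02396, +0.42336); u = 665.3·(-0.11622)/0.42336 + 326.4 = 143.7569, v = 823.0·(+0.02396)/0.42336 + 248.8 = 295.3741
M1: Pc = R·M1+t = (-0.02462, +0.03635, +0.40631); u = 665.3·(-0.02462)/0.40631 + 326.4 = 286.0882, v = 823.0·(+0.03635)/0.40631 + 248.8 = 322.4304
M2: Pc = R·M2+t = (-0.01178, -0.05676, +0.40764); u = 665.3·(-0.01178)/0.40764 + 326.4 = 307.1813, v = 823.0·(-0.05676)/0.40764 + 248.8 = 134.2079
M3: Pc = R·M3+t = (-0.10338, -0.06915, +0.42469); u = 665.3·(-0.10338)/0.42469 + 326.4 = 164.4489, v = 823.0·(-0.06915)/0.42469 + 248.8 = 114.7949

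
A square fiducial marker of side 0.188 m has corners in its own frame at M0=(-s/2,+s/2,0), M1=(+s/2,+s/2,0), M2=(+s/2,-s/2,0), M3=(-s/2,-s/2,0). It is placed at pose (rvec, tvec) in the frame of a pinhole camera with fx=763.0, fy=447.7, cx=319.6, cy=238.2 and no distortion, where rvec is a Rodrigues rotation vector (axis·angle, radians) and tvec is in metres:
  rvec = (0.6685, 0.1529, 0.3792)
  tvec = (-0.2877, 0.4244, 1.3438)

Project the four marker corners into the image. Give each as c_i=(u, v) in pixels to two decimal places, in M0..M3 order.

Intrinsics K: fx=763.0, fy=447.7, cx=319.6, cy=238.2
Marker side s = 0.188 m; corners in marker frame (Z=0):
  M0 = (-0.0940, +0.0940, 0)
  M1 = (+0.0940, +0.0940, 0)
  M2 = (+0.0940, -0.0940, 0)
  M3 = (-0.0940, -0.0940, 0)
rvec = (0.6685, 0.1529, 0.3792), |rvec| = θ = 0.78362 rad = 44.898°
Rodrigues: sinθ=0.70585, 1−cosθ=0.29164; R = I + sinθ·[k]× + (1−cosθ)·[k]×²:
    [+0.92061 -0.29302 +0.25812]
    [+0.39011 +0.71946 -0.57462]
    [-0.01733 +0.62969 +0.77665]
t = (-0.2877, 0.4244, 1.3438) m
M0: Pc = R·M0+t = (-0.40178, +0.45536, +1.40462); u = 763.0·(-0.40178)/1.40462 + 319.6 = 101.3497, v = 447.7·(+0.45536)/1.40462 + 238.2 = 383.3385
M1: Pc = R·M1+t = (-0.22871, +0.52870, +1.40136); u = 763.0·(-0.22871)/1.40136 + 319.6 = 195.0757, v = 447.7·(+0.52870)/1.40136 + 238.2 = 407.1064
M2: Pc = R·M2+t = (-0.17362, +0.39344, +1.28298); u = 763.0·(-0.17362)/1.28298 + 319.6 = 216.3471, v = 447.7·(+0.39344)/1.28298 + 238.2 = 375.4924
M3: Pc = R·M3+t = (-0.34669, +0.32010, +1.28624); u = 763.0·(-0.34669)/1.28624 + 319.6 = 113.9409, v = 447.7·(+0.32010)/1.28624 + 238.2 = 349.6169

c0=(101.35, 383.34) c1=(195.08, 407.11) c2=(216.35, 375.49) c3=(113.94, 349.62)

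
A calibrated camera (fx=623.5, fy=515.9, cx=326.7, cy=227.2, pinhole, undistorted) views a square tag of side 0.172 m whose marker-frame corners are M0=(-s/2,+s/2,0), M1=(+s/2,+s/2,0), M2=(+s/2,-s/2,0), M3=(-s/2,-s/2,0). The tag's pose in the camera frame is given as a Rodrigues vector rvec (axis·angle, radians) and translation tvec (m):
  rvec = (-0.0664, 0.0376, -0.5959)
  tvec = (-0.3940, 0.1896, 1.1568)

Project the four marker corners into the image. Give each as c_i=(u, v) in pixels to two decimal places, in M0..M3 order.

Intrinsics K: fx=623.5, fy=515.9, cx=326.7, cy=227.2
Marker side s = 0.172 m; corners in marker frame (Z=0):
  M0 = (-0.0860, +0.0860, 0)
  M1 = (+0.0860, +0.0860, 0)
  M2 = (+0.0860, -0.0860, 0)
  M3 = (-0.0860, -0.0860, 0)
rvec = (-0.0664, 0.0376, -0.5959), |rvec| = θ = 0.60077 rad = 34.421°
Rodrigues: sinθ=0.56527, 1−cosθ=0.17510; R = I + sinθ·[k]× + (1−cosθ)·[k]×²:
    [+0.82704 +0.55948 +0.05457]
    [-0.56191 +0.82559 +0.05161]
    [-0.01618 -0.07335 +0.99718]
t = (-0.3940, 0.1896, 1.1568) m
M0: Pc = R·M0+t = (-0.41701, +0.30892, +1.15188); u = 623.5·(-0.41701)/1.15188 + 326.7 = 100.9779, v = 515.9·(+0.30892)/1.15188 + 227.2 = 365.5596
M1: Pc = R·M1+t = (-0.27476, +0.21228, +1.14910); u = 623.5·(-0.27476)/1.14910 + 326.7 = 177.6164, v = 515.9·(+0.21228)/1.14910 + 227.2 = 322.5037
M2: Pc = R·M2+t = (-0.37099, +0.07028, +1.16172); u = 623.5·(-0.37099)/1.16172 + 326.7 = 127.5874, v = 515.9·(+0.07028)/1.16172 + 227.2 = 258.4082
M3: Pc = R·M3+t = (-0.51324, +0.16692, +1.16450); u = 623.5·(-0.51324)/1.16450 + 326.7 = 51.8987, v = 515.9·(+0.16692)/1.16450 + 227.2 = 301.1509

c0=(100.98, 365.56) c1=(177.62, 322.50) c2=(127.59, 258.41) c3=(51.90, 301.15)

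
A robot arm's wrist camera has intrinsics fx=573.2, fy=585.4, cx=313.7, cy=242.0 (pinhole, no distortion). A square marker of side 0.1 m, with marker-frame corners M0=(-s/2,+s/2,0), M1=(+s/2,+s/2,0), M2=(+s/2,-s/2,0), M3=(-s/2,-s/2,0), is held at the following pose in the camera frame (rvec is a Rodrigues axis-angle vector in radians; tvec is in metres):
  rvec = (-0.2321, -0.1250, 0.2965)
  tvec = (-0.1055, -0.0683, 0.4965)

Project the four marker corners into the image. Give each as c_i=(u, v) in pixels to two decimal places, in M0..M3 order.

c0=(114.63, 196.92) c1=(229.51, 234.04) c2=(264.18, 128.31) c3=(155.47, 91.15)

Intrinsics K: fx=573.2, fy=585.4, cx=313.7, cy=242.0
Marker side s = 0.1 m; corners in marker frame (Z=0):
  M0 = (-0.0500, +0.0500, 0)
  M1 = (+0.0500, +0.0500, 0)
  M2 = (+0.0500, -0.0500, 0)
  M3 = (-0.0500, -0.0500, 0)
rvec = (-0.2321, -0.1250, 0.2965), |rvec| = θ = 0.39675 rad = 22.732°
Rodrigues: sinθ=0.38642, 1−cosθ=0.07768; R = I + sinθ·[k]× + (1−cosθ)·[k]×²:
    [+0.94891 -0.27447 -0.15571]
    [+0.30310 +0.93003 +0.20777]
    [+0.08779 -0.24435 +0.96571]
t = (-0.1055, -0.0683, 0.4965) m
M0: Pc = R·M0+t = (-0.16667, -0.03695, +0.47989); u = 573.2·(-0.16667)/0.47989 + 313.7 = 114.6256, v = 585.4·(-0.03695)/0.47989 + 242.0 = 196.9224
M1: Pc = R·M1+t = (-0.07178, -0.00664, +0.48867); u = 573.2·(-0.07178)/0.48867 + 313.7 = 229.5063, v = 585.4·(-0.00664)/0.48867 + 242.0 = 234.0417
M2: Pc = R·M2+t = (-0.04433, -0.09965, +0.51311); u = 573.2·(-0.04433)/0.51311 + 313.7 = 264.1767, v = 585.4·(-0.09965)/0.51311 + 242.0 = 128.3137
M3: Pc = R·M3+t = (-0.13922, -0.12996, +0.50433); u = 573.2·(-0.13922)/0.50433 + 313.7 = 155.4655, v = 585.4·(-0.12996)/0.50433 + 242.0 = 91.1525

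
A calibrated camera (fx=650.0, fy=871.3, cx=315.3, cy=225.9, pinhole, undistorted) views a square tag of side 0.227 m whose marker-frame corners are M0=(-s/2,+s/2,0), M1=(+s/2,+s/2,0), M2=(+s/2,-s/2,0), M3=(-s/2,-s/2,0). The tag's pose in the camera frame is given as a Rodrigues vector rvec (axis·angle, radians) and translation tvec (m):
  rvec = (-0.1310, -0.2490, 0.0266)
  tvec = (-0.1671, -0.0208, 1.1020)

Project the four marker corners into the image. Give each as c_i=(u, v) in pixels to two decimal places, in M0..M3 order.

Intrinsics K: fx=650.0, fy=871.3, cx=315.3, cy=225.9
Marker side s = 0.227 m; corners in marker frame (Z=0):
  M0 = (-0.1135, +0.1135, 0)
  M1 = (+0.1135, +0.1135, 0)
  M2 = (+0.1135, -0.1135, 0)
  M3 = (-0.1135, -0.1135, 0)
rvec = (-0.1310, -0.2490, 0.0266), |rvec| = θ = 0.28261 rad = 16.192°
Rodrigues: sinθ=0.27887, 1−cosθ=0.03967; R = I + sinθ·[k]× + (1−cosθ)·[k]×²:
    [+0.96885 -0.01005 -0.24743]
    [+0.04245 +0.99113 +0.12597]
    [+0.24397 -0.13255 +0.96068]
t = (-0.1671, -0.0208, 1.1020) m
M0: Pc = R·M0+t = (-0.27821, +0.08687, +1.05926); u = 650.0·(-0.27821)/1.05926 + 315.3 = 144.5841, v = 871.3·(+0.08687)/1.05926 + 225.9 = 297.3590
M1: Pc = R·M1+t = (-0.05828, +0.09651, +1.11465); u = 650.0·(-0.05828)/1.11465 + 315.3 = 281.3170, v = 871.3·(+0.09651)/1.11465 + 225.9 = 301.3407
M2: Pc = R·M2+t = (-0.05599, -0.12847, +1.14474); u = 650.0·(-0.05599)/1.14474 + 315.3 = 283.5052, v = 871.3·(-0.12847)/1.14474 + 225.9 = 128.1131
M3: Pc = R·M3+t = (-0.27592, -0.13811, +1.08935); u = 650.0·(-0.27592)/1.08935 + 315.3 = 150.6602, v = 871.3·(-0.13811)/1.08935 + 225.9 = 115.4348

c0=(144.58, 297.36) c1=(281.32, 301.34) c2=(283.51, 128.11) c3=(150.66, 115.43)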